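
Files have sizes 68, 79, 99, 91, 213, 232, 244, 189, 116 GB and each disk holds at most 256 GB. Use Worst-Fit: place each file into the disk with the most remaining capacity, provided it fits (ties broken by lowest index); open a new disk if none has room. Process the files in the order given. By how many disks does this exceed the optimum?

Worst-Fit: [68,79,99] [91,116] [213] [232] [244] [189] → 6 disks.
Total size 1331 GB; any packing needs at least ⌈1331/256⌉ = 6 disks.
So 6 is already optimal.

0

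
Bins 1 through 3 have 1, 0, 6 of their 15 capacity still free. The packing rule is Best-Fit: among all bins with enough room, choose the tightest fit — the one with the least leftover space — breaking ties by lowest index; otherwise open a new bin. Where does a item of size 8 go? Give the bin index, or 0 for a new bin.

0

No bin has ≥ 8 free, so a new bin is opened.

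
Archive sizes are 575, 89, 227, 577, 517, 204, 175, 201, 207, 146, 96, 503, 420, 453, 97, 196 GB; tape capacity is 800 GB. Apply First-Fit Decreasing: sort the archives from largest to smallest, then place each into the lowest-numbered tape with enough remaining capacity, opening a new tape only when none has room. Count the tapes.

6 tapes

Sorted descending: 577, 575, 517, 503, 453, 420, 227, 207, 204, 201, 196, 175, 146, 97, 96, 89.
tape 1: place 577 GB, 223 GB left
tape 2: place 575 GB, 225 GB left
tape 3: place 517 GB, 283 GB left
tape 4: place 503 GB, 297 GB left
tape 5: place 453 GB, 347 GB left
tape 6: place 420 GB, 380 GB left
tape 3: place 227 GB, 56 GB left
tape 1: place 207 GB, 16 GB left
tape 2: place 204 GB, 21 GB left
tape 4: place 201 GB, 96 GB left
tape 5: place 196 GB, 151 GB left
tape 6: place 175 GB, 205 GB left
tape 5: place 146 GB, 5 GB left
tape 6: place 97 GB, 108 GB left
tape 4: place 96 GB, 0 GB left
tape 6: place 89 GB, 19 GB left
Final tapes: [577,207] [575,204] [517,227] [503,201,96] [453,196,146] [420,175,97,89].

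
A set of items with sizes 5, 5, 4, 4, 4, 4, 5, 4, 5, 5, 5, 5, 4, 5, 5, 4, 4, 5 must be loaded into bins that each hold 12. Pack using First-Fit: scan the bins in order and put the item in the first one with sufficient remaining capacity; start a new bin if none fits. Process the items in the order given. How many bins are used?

5 → bin 1 (remaining 7)
5 → bin 1 (remaining 2)
4 → bin 2 (remaining 8)
4 → bin 2 (remaining 4)
4 → bin 2 (remaining 0)
4 → bin 3 (remaining 8)
5 → bin 3 (remaining 3)
4 → bin 4 (remaining 8)
5 → bin 4 (remaining 3)
5 → bin 5 (remaining 7)
5 → bin 5 (remaining 2)
5 → bin 6 (remaining 7)
4 → bin 6 (remaining 3)
5 → bin 7 (remaining 7)
5 → bin 7 (remaining 2)
4 → bin 8 (remaining 8)
4 → bin 8 (remaining 4)
5 → bin 9 (remaining 7)

9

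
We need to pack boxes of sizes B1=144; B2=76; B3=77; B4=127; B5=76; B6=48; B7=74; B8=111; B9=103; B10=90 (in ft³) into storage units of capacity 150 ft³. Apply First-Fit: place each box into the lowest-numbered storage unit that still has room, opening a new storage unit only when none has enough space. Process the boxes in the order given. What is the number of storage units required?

Put B1 (144 ft³) in storage unit 1; 6 ft³ remain.
Put B2 (76 ft³) in storage unit 2; 74 ft³ remain.
Put B3 (77 ft³) in storage unit 3; 73 ft³ remain.
Put B4 (127 ft³) in storage unit 4; 23 ft³ remain.
Put B5 (76 ft³) in storage unit 5; 74 ft³ remain.
Put B6 (48 ft³) in storage unit 2; 26 ft³ remain.
Put B7 (74 ft³) in storage unit 5; 0 ft³ remain.
Put B8 (111 ft³) in storage unit 6; 39 ft³ remain.
Put B9 (103 ft³) in storage unit 7; 47 ft³ remain.
Put B10 (90 ft³) in storage unit 8; 60 ft³ remain.
Final storage units: [144] [76,48] [77] [127] [76,74] [111] [103] [90].

8 storage units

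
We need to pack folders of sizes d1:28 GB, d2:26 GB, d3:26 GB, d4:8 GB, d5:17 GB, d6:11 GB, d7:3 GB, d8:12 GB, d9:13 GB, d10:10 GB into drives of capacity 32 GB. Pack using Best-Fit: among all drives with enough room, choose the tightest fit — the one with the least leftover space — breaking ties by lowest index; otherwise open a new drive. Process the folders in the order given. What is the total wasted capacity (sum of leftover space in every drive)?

d1 (28 GB) → drive 1 (remaining 4 GB)
d2 (26 GB) → drive 2 (remaining 6 GB)
d3 (26 GB) → drive 3 (remaining 6 GB)
d4 (8 GB) → drive 4 (remaining 24 GB)
d5 (17 GB) → drive 4 (remaining 7 GB)
d6 (11 GB) → drive 5 (remaining 21 GB)
d7 (3 GB) → drive 1 (remaining 1 GB)
d8 (12 GB) → drive 5 (remaining 9 GB)
d9 (13 GB) → drive 6 (remaining 19 GB)
d10 (10 GB) → drive 6 (remaining 9 GB)
6 drives × 32 GB = 192 GB; used 154 GB; unused 38 GB.

38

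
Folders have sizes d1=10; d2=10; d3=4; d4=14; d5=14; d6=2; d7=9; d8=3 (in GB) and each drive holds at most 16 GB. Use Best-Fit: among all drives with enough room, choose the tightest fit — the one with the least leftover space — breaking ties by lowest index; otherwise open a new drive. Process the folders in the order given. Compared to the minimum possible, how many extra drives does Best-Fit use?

0

Best-Fit: [10,4,2] [10,3] [14] [14] [9] → 5 drives.
Total size 66 GB; any packing needs at least ⌈66/16⌉ = 5 drives.
So 5 is already optimal.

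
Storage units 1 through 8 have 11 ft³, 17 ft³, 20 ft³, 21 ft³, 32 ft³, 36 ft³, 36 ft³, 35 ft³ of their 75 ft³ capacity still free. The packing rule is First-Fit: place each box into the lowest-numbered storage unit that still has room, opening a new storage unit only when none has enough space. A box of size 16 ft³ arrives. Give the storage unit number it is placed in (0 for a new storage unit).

2

Storage units with room: storage unit 2 (17 ft³), storage unit 3 (20 ft³), storage unit 4 (21 ft³), storage unit 5 (32 ft³), storage unit 6 (36 ft³), storage unit 7 (36 ft³), storage unit 8 (35 ft³).
The first with room is storage unit 2.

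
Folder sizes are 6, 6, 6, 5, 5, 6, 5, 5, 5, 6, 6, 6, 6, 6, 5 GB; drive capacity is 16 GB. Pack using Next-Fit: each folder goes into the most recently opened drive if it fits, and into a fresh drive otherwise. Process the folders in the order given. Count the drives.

7 drives

drive 1: place 6 GB, 10 GB left
drive 1: place 6 GB, 4 GB left
drive 2: place 6 GB, 10 GB left
drive 2: place 5 GB, 5 GB left
drive 2: place 5 GB, 0 GB left
drive 3: place 6 GB, 10 GB left
drive 3: place 5 GB, 5 GB left
drive 3: place 5 GB, 0 GB left
drive 4: place 5 GB, 11 GB left
drive 4: place 6 GB, 5 GB left
drive 5: place 6 GB, 10 GB left
drive 5: place 6 GB, 4 GB left
drive 6: place 6 GB, 10 GB left
drive 6: place 6 GB, 4 GB left
drive 7: place 5 GB, 11 GB left
Final drives: [6,6] [6,5,5] [6,5,5] [5,6] [6,6] [6,6] [5].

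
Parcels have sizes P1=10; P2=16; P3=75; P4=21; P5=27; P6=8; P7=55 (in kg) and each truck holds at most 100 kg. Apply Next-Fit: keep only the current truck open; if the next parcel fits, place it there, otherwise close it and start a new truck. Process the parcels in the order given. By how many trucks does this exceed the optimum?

0

Next-Fit: [10,16] [75,21] [27,8,55] → 3 trucks.
Total size 212 kg; any packing needs at least ⌈212/100⌉ = 3 trucks.
So 3 is already optimal.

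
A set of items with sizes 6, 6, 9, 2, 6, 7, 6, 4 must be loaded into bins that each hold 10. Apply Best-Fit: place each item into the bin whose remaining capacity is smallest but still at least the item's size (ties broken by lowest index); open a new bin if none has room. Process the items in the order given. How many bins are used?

6 → bin 1 (remaining 4)
6 → bin 2 (remaining 4)
9 → bin 3 (remaining 1)
2 → bin 1 (remaining 2)
6 → bin 4 (remaining 4)
7 → bin 5 (remaining 3)
6 → bin 6 (remaining 4)
4 → bin 2 (remaining 0)
Final bins: [6,2] [6,4] [9] [6] [7] [6].

6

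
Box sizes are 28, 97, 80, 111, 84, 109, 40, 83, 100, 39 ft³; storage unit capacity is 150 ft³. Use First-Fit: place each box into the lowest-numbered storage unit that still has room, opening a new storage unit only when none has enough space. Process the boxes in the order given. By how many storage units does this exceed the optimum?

First-Fit: [28,97] [80,40] [111,39] [84] [109] [83] [100] → 7 storage units.
7 boxes exceed 75 ft³ (half the capacity), and no two of those can share a storage unit, so at least 7 storage units are needed.
So 7 is already optimal.

0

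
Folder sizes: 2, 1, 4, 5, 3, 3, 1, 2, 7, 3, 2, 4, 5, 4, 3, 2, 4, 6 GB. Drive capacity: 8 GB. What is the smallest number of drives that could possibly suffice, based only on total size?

Total size = 2 + 1 + 4 + 5 + 3 + 3 + 1 + 2 + 7 + 3 + 2 + 4 + 5 + 4 + 3 + 2 + 4 + 6 = 61 GB.
⌈61 / 8⌉ = 8.

8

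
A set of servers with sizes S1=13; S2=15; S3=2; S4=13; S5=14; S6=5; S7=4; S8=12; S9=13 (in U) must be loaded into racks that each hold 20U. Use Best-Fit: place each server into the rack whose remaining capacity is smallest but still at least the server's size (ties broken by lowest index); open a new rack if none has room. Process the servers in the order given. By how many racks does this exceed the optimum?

0

Best-Fit: [13,4] [15,2] [13] [14,5] [12] [13] → 6 racks.
6 servers exceed 10U (half the capacity), and no two of those can share a rack, so at least 6 racks are needed.
So 6 is already optimal.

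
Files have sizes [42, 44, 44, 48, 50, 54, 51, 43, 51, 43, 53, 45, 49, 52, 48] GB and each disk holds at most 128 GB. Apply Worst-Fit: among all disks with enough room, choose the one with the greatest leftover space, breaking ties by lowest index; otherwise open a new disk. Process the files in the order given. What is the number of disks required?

8 disks

disk 1: place 42 GB, 86 GB left
disk 1: place 44 GB, 42 GB left
disk 2: place 44 GB, 84 GB left
disk 2: place 48 GB, 36 GB left
disk 3: place 50 GB, 78 GB left
disk 3: place 54 GB, 24 GB left
disk 4: place 51 GB, 77 GB left
disk 4: place 43 GB, 34 GB left
disk 5: place 51 GB, 77 GB left
disk 5: place 43 GB, 34 GB left
disk 6: place 53 GB, 75 GB left
disk 6: place 45 GB, 30 GB left
disk 7: place 49 GB, 79 GB left
disk 7: place 52 GB, 27 GB left
disk 8: place 48 GB, 80 GB left
Final disks: [42,44] [44,48] [50,54] [51,43] [51,43] [53,45] [49,52] [48].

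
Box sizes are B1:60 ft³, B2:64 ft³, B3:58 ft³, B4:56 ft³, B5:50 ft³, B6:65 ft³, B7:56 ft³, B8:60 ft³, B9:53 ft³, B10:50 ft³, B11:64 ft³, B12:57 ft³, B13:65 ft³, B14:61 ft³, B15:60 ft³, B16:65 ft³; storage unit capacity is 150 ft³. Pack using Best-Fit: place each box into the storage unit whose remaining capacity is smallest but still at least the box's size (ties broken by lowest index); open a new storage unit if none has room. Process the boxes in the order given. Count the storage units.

Put B1 (60 ft³) in storage unit 1; 90 ft³ remain.
Put B2 (64 ft³) in storage unit 1; 26 ft³ remain.
Put B3 (58 ft³) in storage unit 2; 92 ft³ remain.
Put B4 (56 ft³) in storage unit 2; 36 ft³ remain.
Put B5 (50 ft³) in storage unit 3; 100 ft³ remain.
Put B6 (65 ft³) in storage unit 3; 35 ft³ remain.
Put B7 (56 ft³) in storage unit 4; 94 ft³ remain.
Put B8 (60 ft³) in storage unit 4; 34 ft³ remain.
Put B9 (53 ft³) in storage unit 5; 97 ft³ remain.
Put B10 (50 ft³) in storage unit 5; 47 ft³ remain.
Put B11 (64 ft³) in storage unit 6; 86 ft³ remain.
Put B12 (57 ft³) in storage unit 6; 29 ft³ remain.
Put B13 (65 ft³) in storage unit 7; 85 ft³ remain.
Put B14 (61 ft³) in storage unit 7; 24 ft³ remain.
Put B15 (60 ft³) in storage unit 8; 90 ft³ remain.
Put B16 (65 ft³) in storage unit 8; 25 ft³ remain.

8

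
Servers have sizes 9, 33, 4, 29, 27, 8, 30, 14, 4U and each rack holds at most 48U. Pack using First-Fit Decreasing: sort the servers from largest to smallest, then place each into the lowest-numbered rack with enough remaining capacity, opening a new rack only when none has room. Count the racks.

4

Sorted descending: 33, 30, 29, 27, 14, 9, 8, 4, 4.
rack 1: place 33U, 15U left
rack 2: place 30U, 18U left
rack 3: place 29U, 19U left
rack 4: place 27U, 21U left
rack 1: place 14U, 1U left
rack 2: place 9U, 9U left
rack 2: place 8U, 1U left
rack 3: place 4U, 15U left
rack 3: place 4U, 11U left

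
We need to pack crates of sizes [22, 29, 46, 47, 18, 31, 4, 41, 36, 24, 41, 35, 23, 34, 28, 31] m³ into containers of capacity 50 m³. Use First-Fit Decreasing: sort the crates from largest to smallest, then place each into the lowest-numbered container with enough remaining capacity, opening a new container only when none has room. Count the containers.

12 containers

Sorted descending: 47, 46, 41, 41, 36, 35, 34, 31, 31, 29, 28, 24, 23, 22, 18, 4.
47 m³ → container 1 (remaining 3 m³)
46 m³ → container 2 (remaining 4 m³)
41 m³ → container 3 (remaining 9 m³)
41 m³ → container 4 (remaining 9 m³)
36 m³ → container 5 (remaining 14 m³)
35 m³ → container 6 (remaining 15 m³)
34 m³ → container 7 (remaining 16 m³)
31 m³ → container 8 (remaining 19 m³)
31 m³ → container 9 (remaining 19 m³)
29 m³ → container 10 (remaining 21 m³)
28 m³ → container 11 (remaining 22 m³)
24 m³ → container 12 (remaining 26 m³)
23 m³ → container 12 (remaining 3 m³)
22 m³ → container 11 (remaining 0 m³)
18 m³ → container 8 (remaining 1 m³)
4 m³ → container 2 (remaining 0 m³)
Final containers: [47] [46,4] [41] [41] [36] [35] [34] [31,18] [31] [29] [28,22] [24,23].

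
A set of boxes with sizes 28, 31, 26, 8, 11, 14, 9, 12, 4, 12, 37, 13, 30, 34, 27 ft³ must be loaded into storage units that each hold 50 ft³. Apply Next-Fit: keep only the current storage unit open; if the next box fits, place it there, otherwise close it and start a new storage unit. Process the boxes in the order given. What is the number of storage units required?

28 ft³ → storage unit 1 (remaining 22 ft³)
31 ft³ → storage unit 2 (remaining 19 ft³)
26 ft³ → storage unit 3 (remaining 24 ft³)
8 ft³ → storage unit 3 (remaining 16 ft³)
11 ft³ → storage unit 3 (remaining 5 ft³)
14 ft³ → storage unit 4 (remaining 36 ft³)
9 ft³ → storage unit 4 (remaining 27 ft³)
12 ft³ → storage unit 4 (remaining 15 ft³)
4 ft³ → storage unit 4 (remaining 11 ft³)
12 ft³ → storage unit 5 (remaining 38 ft³)
37 ft³ → storage unit 5 (remaining 1 ft³)
13 ft³ → storage unit 6 (remaining 37 ft³)
30 ft³ → storage unit 6 (remaining 7 ft³)
34 ft³ → storage unit 7 (remaining 16 ft³)
27 ft³ → storage unit 8 (remaining 23 ft³)
Final storage units: [28] [31] [26,8,11] [14,9,12,4] [12,37] [13,30] [34] [27].

8 storage units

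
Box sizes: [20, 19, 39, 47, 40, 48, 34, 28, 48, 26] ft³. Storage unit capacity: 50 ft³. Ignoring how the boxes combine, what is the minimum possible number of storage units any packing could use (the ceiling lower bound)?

Total size = 20 + 19 + 39 + 47 + 40 + 48 + 34 + 28 + 48 + 26 = 349 ft³.
⌈349 / 50⌉ = 7.

7 storage units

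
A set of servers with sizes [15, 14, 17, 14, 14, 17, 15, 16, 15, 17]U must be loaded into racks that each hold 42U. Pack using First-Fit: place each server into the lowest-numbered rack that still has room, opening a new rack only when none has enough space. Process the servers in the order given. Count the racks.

Put 15U in rack 1; 27U remain.
Put 14U in rack 1; 13U remain.
Put 17U in rack 2; 25U remain.
Put 14U in rack 2; 11U remain.
Put 14U in rack 3; 28U remain.
Put 17U in rack 3; 11U remain.
Put 15U in rack 4; 27U remain.
Put 16U in rack 4; 11U remain.
Put 15U in rack 5; 27U remain.
Put 17U in rack 5; 10U remain.

5 racks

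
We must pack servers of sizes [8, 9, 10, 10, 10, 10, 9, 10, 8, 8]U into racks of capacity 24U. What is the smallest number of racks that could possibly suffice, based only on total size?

4

Total size = 8 + 9 + 10 + 10 + 10 + 10 + 9 + 10 + 8 + 8 = 92U.
⌈92 / 24⌉ = 4.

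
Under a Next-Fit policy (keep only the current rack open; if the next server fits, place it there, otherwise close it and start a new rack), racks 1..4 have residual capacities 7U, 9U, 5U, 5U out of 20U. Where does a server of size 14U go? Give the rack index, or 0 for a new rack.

0

Next-Fit only looks at rack 4, which has 5U free.
14U does not fit, so a new rack is opened.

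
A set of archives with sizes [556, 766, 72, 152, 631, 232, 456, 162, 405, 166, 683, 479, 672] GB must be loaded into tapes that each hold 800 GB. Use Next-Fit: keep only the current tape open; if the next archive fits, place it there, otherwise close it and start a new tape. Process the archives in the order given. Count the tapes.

9

556 GB → tape 1 (remaining 244 GB)
766 GB → tape 2 (remaining 34 GB)
72 GB → tape 3 (remaining 728 GB)
152 GB → tape 3 (remaining 576 GB)
631 GB → tape 4 (remaining 169 GB)
232 GB → tape 5 (remaining 568 GB)
456 GB → tape 5 (remaining 112 GB)
162 GB → tape 6 (remaining 638 GB)
405 GB → tape 6 (remaining 233 GB)
166 GB → tape 6 (remaining 67 GB)
683 GB → tape 7 (remaining 117 GB)
479 GB → tape 8 (remaining 321 GB)
672 GB → tape 9 (remaining 128 GB)
Final tapes: [556] [766] [72,152] [631] [232,456] [162,405,166] [683] [479] [672].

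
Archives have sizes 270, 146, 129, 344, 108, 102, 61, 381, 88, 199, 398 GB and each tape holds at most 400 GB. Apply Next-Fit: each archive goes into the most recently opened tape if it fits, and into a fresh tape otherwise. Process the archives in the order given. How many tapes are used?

tape 1: place 270 GB, 130 GB left
tape 2: place 146 GB, 254 GB left
tape 2: place 129 GB, 125 GB left
tape 3: place 344 GB, 56 GB left
tape 4: place 108 GB, 292 GB left
tape 4: place 102 GB, 190 GB left
tape 4: place 61 GB, 129 GB left
tape 5: place 381 GB, 19 GB left
tape 6: place 88 GB, 312 GB left
tape 6: place 199 GB, 113 GB left
tape 7: place 398 GB, 2 GB left
Final tapes: [270] [146,129] [344] [108,102,61] [381] [88,199] [398].

7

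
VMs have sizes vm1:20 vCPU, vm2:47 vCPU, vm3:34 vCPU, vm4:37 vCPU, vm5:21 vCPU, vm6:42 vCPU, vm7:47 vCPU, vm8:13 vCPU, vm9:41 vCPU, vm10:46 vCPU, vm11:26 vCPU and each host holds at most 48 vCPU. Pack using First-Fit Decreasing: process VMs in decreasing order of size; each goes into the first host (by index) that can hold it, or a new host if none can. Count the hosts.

9 hosts

Sorted descending: 47, 47, 46, 42, 41, 37, 34, 26, 21, 20, 13.
Put 47 vCPU in host 1; 1 vCPU remain.
Put 47 vCPU in host 2; 1 vCPU remain.
Put 46 vCPU in host 3; 2 vCPU remain.
Put 42 vCPU in host 4; 6 vCPU remain.
Put 41 vCPU in host 5; 7 vCPU remain.
Put 37 vCPU in host 6; 11 vCPU remain.
Put 34 vCPU in host 7; 14 vCPU remain.
Put 26 vCPU in host 8; 22 vCPU remain.
Put 21 vCPU in host 8; 1 vCPU remain.
Put 20 vCPU in host 9; 28 vCPU remain.
Put 13 vCPU in host 7; 1 vCPU remain.
Final hosts: [47] [47] [46] [42] [41] [37] [34,13] [26,21] [20].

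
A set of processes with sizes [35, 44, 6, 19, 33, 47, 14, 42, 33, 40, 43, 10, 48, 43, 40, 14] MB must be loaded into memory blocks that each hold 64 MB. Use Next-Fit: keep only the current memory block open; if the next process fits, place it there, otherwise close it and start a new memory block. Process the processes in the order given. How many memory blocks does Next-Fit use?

35 MB → memory block 1 (remaining 29 MB)
44 MB → memory block 2 (remaining 20 MB)
6 MB → memory block 2 (remaining 14 MB)
19 MB → memory block 3 (remaining 45 MB)
33 MB → memory block 3 (remaining 12 MB)
47 MB → memory block 4 (remaining 17 MB)
14 MB → memory block 4 (remaining 3 MB)
42 MB → memory block 5 (remaining 22 MB)
33 MB → memory block 6 (remaining 31 MB)
40 MB → memory block 7 (remaining 24 MB)
43 MB → memory block 8 (remaining 21 MB)
10 MB → memory block 8 (remaining 11 MB)
48 MB → memory block 9 (remaining 16 MB)
43 MB → memory block 10 (remaining 21 MB)
40 MB → memory block 11 (remaining 24 MB)
14 MB → memory block 11 (remaining 10 MB)

11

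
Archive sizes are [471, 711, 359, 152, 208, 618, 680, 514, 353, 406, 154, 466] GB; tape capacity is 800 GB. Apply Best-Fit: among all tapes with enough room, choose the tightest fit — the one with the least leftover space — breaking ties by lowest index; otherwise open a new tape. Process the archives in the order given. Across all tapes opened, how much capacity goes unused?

1308

471 GB → tape 1 (remaining 329 GB)
711 GB → tape 2 (remaining 89 GB)
359 GB → tape 3 (remaining 441 GB)
152 GB → tape 1 (remaining 177 GB)
208 GB → tape 3 (remaining 233 GB)
618 GB → tape 4 (remaining 182 GB)
680 GB → tape 5 (remaining 120 GB)
514 GB → tape 6 (remaining 286 GB)
353 GB → tape 7 (remaining 447 GB)
406 GB → tape 7 (remaining 41 GB)
154 GB → tape 1 (remaining 23 GB)
466 GB → tape 8 (remaining 334 GB)
8 tapes × 800 GB = 6400 GB; used 5092 GB; unused 1308 GB.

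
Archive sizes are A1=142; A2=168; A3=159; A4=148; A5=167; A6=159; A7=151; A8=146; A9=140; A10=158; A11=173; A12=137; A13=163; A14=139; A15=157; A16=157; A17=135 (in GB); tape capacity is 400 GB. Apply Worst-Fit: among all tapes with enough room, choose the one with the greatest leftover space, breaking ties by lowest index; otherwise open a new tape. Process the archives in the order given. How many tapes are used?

9 tapes

Put A1 (142 GB) in tape 1; 258 GB remain.
Put A2 (168 GB) in tape 1; 90 GB remain.
Put A3 (159 GB) in tape 2; 241 GB remain.
Put A4 (148 GB) in tape 2; 93 GB remain.
Put A5 (167 GB) in tape 3; 233 GB remain.
Put A6 (159 GB) in tape 3; 74 GB remain.
Put A7 (151 GB) in tape 4; 249 GB remain.
Put A8 (146 GB) in tape 4; 103 GB remain.
Put A9 (140 GB) in tape 5; 260 GB remain.
Put A10 (158 GB) in tape 5; 102 GB remain.
Put A11 (173 GB) in tape 6; 227 GB remain.
Put A12 (137 GB) in tape 6; 90 GB remain.
Put A13 (163 GB) in tape 7; 237 GB remain.
Put A14 (139 GB) in tape 7; 98 GB remain.
Put A15 (157 GB) in tape 8; 243 GB remain.
Put A16 (157 GB) in tape 8; 86 GB remain.
Put A17 (135 GB) in tape 9; 265 GB remain.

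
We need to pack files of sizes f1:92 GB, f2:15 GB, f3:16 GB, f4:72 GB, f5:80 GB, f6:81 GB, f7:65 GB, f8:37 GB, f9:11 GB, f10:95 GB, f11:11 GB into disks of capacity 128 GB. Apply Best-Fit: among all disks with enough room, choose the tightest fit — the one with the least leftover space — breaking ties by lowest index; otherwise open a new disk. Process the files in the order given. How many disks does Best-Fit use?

6

f1 (92 GB) → disk 1 (remaining 36 GB)
f2 (15 GB) → disk 1 (remaining 21 GB)
f3 (16 GB) → disk 1 (remaining 5 GB)
f4 (72 GB) → disk 2 (remaining 56 GB)
f5 (80 GB) → disk 3 (remaining 48 GB)
f6 (81 GB) → disk 4 (remaining 47 GB)
f7 (65 GB) → disk 5 (remaining 63 GB)
f8 (37 GB) → disk 4 (remaining 10 GB)
f9 (11 GB) → disk 3 (remaining 37 GB)
f10 (95 GB) → disk 6 (remaining 33 GB)
f11 (11 GB) → disk 6 (remaining 22 GB)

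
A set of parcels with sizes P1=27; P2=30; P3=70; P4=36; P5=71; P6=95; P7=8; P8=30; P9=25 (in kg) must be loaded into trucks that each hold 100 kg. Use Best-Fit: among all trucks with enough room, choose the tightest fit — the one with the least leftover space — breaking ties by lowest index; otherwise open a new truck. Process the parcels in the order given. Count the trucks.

P1 (27 kg) → truck 1 (remaining 73 kg)
P2 (30 kg) → truck 1 (remaining 43 kg)
P3 (70 kg) → truck 2 (remaining 30 kg)
P4 (36 kg) → truck 1 (remaining 7 kg)
P5 (71 kg) → truck 3 (remaining 29 kg)
P6 (95 kg) → truck 4 (remaining 5 kg)
P7 (8 kg) → truck 3 (remaining 21 kg)
P8 (30 kg) → truck 2 (remaining 0 kg)
P9 (25 kg) → truck 5 (remaining 75 kg)
Final trucks: [27,30,36] [70,30] [71,8] [95] [25].

5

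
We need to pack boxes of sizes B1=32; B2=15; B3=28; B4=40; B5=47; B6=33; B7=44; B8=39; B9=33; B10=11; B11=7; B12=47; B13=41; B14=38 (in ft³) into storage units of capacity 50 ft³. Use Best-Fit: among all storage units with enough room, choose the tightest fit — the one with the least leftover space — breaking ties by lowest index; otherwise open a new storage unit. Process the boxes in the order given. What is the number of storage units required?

storage unit 1: place B1 (32 ft³), 18 ft³ left
storage unit 1: place B2 (15 ft³), 3 ft³ left
storage unit 2: place B3 (28 ft³), 22 ft³ left
storage unit 3: place B4 (40 ft³), 10 ft³ left
storage unit 4: place B5 (47 ft³), 3 ft³ left
storage unit 5: place B6 (33 ft³), 17 ft³ left
storage unit 6: place B7 (44 ft³), 6 ft³ left
storage unit 7: place B8 (39 ft³), 11 ft³ left
storage unit 8: place B9 (33 ft³), 17 ft³ left
storage unit 7: place B10 (11 ft³), 0 ft³ left
storage unit 3: place B11 (7 ft³), 3 ft³ left
storage unit 9: place B12 (47 ft³), 3 ft³ left
storage unit 10: place B13 (41 ft³), 9 ft³ left
storage unit 11: place B14 (38 ft³), 12 ft³ left

11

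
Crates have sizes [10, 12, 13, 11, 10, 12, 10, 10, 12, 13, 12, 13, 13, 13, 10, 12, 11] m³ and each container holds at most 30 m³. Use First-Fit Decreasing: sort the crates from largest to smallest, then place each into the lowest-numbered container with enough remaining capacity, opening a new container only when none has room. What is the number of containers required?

8

Sorted descending: 13, 13, 13, 13, 13, 12, 12, 12, 12, 12, 11, 11, 10, 10, 10, 10, 10.
Put 13 m³ in container 1; 17 m³ remain.
Put 13 m³ in container 1; 4 m³ remain.
Put 13 m³ in container 2; 17 m³ remain.
Put 13 m³ in container 2; 4 m³ remain.
Put 13 m³ in container 3; 17 m³ remain.
Put 12 m³ in container 3; 5 m³ remain.
Put 12 m³ in container 4; 18 m³ remain.
Put 12 m³ in container 4; 6 m³ remain.
Put 12 m³ in container 5; 18 m³ remain.
Put 12 m³ in container 5; 6 m³ remain.
Put 11 m³ in container 6; 19 m³ remain.
Put 11 m³ in container 6; 8 m³ remain.
Put 10 m³ in container 7; 20 m³ remain.
Put 10 m³ in container 7; 10 m³ remain.
Put 10 m³ in container 7; 0 m³ remain.
Put 10 m³ in container 8; 20 m³ remain.
Put 10 m³ in container 8; 10 m³ remain.
Final containers: [13,13] [13,13] [13,12] [12,12] [12,12] [11,11] [10,10,10] [10,10].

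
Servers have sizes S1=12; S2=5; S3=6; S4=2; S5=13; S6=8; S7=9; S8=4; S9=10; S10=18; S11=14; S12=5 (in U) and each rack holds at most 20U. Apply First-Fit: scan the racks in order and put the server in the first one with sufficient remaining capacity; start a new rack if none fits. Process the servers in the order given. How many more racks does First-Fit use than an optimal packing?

First-Fit: [12,5,2] [6,13] [8,9] [4,10,5] [18] [14] → 6 racks.
Total size 106U; any packing needs at least ⌈106/20⌉ = 6 racks.
So 6 is already optimal.

0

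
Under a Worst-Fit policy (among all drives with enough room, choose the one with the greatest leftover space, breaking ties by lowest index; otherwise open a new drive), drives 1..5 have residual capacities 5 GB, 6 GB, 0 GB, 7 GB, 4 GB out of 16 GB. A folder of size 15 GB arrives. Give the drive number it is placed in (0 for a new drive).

No drive has ≥ 15 GB free, so a new drive is opened.

0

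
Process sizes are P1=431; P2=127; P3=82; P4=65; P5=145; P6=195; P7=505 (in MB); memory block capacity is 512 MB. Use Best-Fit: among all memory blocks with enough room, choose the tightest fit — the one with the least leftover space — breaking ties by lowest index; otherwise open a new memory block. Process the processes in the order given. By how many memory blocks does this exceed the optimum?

Best-Fit: [431,65] [127,82,145] [195] [505] → 4 memory blocks.
Total size 1550 MB; any packing needs at least ⌈1550/512⌉ = 4 memory blocks.
So 4 is already optimal.

0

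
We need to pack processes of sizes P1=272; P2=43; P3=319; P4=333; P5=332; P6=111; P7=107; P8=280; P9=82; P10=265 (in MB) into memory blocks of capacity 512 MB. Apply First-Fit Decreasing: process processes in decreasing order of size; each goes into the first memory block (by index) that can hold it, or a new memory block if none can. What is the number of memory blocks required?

Sorted descending: 333, 332, 319, 280, 272, 265, 111, 107, 82, 43.
333 MB → memory block 1 (remaining 179 MB)
332 MB → memory block 2 (remaining 180 MB)
319 MB → memory block 3 (remaining 193 MB)
280 MB → memory block 4 (remaining 232 MB)
272 MB → memory block 5 (remaining 240 MB)
265 MB → memory block 6 (remaining 247 MB)
111 MB → memory block 1 (remaining 68 MB)
107 MB → memory block 2 (remaining 73 MB)
82 MB → memory block 3 (remaining 111 MB)
43 MB → memory block 1 (remaining 25 MB)

6 memory blocks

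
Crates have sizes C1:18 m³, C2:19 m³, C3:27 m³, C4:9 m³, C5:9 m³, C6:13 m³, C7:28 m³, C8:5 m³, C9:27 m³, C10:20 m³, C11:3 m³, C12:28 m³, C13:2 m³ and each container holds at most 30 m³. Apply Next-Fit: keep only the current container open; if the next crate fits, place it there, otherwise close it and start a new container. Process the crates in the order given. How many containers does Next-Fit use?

C1 (18 m³) → container 1 (remaining 12 m³)
C2 (19 m³) → container 2 (remaining 11 m³)
C3 (27 m³) → container 3 (remaining 3 m³)
C4 (9 m³) → container 4 (remaining 21 m³)
C5 (9 m³) → container 4 (remaining 12 m³)
C6 (13 m³) → container 5 (remaining 17 m³)
C7 (28 m³) → container 6 (remaining 2 m³)
C8 (5 m³) → container 7 (remaining 25 m³)
C9 (27 m³) → container 8 (remaining 3 m³)
C10 (20 m³) → container 9 (remaining 10 m³)
C11 (3 m³) → container 9 (remaining 7 m³)
C12 (28 m³) → container 10 (remaining 2 m³)
C13 (2 m³) → container 10 (remaining 0 m³)
Final containers: [18] [19] [27] [9,9] [13] [28] [5] [27] [20,3] [28,2].

10 containers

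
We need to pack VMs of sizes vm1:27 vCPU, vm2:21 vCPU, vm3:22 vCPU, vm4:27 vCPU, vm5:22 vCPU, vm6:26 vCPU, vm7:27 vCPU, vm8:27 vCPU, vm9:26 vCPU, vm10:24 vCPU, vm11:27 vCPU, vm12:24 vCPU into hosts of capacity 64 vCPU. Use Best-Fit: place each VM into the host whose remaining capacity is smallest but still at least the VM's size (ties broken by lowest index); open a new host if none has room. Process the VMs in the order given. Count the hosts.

vm1 (27 vCPU) → host 1 (remaining 37 vCPU)
vm2 (21 vCPU) → host 1 (remaining 16 vCPU)
vm3 (22 vCPU) → host 2 (remaining 42 vCPU)
vm4 (27 vCPU) → host 2 (remaining 15 vCPU)
vm5 (22 vCPU) → host 3 (remaining 42 vCPU)
vm6 (26 vCPU) → host 3 (remaining 16 vCPU)
vm7 (27 vCPU) → host 4 (remaining 37 vCPU)
vm8 (27 vCPU) → host 4 (remaining 10 vCPU)
vm9 (26 vCPU) → host 5 (remaining 38 vCPU)
vm10 (24 vCPU) → host 5 (remaining 14 vCPU)
vm11 (27 vCPU) → host 6 (remaining 37 vCPU)
vm12 (24 vCPU) → host 6 (remaining 13 vCPU)
Final hosts: [27,21] [22,27] [22,26] [27,27] [26,24] [27,24].

6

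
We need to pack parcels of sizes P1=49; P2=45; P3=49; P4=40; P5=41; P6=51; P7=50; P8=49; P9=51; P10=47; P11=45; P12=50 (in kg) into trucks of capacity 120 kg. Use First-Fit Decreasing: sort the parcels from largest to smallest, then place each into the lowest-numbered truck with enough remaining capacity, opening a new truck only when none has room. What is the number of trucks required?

Sorted descending: 51, 51, 50, 50, 49, 49, 49, 47, 45, 45, 41, 40.
51 kg → truck 1 (remaining 69 kg)
51 kg → truck 1 (remaining 18 kg)
50 kg → truck 2 (remaining 70 kg)
50 kg → truck 2 (remaining 20 kg)
49 kg → truck 3 (remaining 71 kg)
49 kg → truck 3 (remaining 22 kg)
49 kg → truck 4 (remaining 71 kg)
47 kg → truck 4 (remaining 24 kg)
45 kg → truck 5 (remaining 75 kg)
45 kg → truck 5 (remaining 30 kg)
41 kg → truck 6 (remaining 79 kg)
40 kg → truck 6 (remaining 39 kg)
Final trucks: [51,51] [50,50] [49,49] [49,47] [45,45] [41,40].

6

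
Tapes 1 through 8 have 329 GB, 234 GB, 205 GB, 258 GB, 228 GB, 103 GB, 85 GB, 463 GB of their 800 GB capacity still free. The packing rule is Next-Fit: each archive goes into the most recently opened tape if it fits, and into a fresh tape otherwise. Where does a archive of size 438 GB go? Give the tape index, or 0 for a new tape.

Next-Fit only looks at tape 8, which has 463 GB free.
438 GB fits there.

8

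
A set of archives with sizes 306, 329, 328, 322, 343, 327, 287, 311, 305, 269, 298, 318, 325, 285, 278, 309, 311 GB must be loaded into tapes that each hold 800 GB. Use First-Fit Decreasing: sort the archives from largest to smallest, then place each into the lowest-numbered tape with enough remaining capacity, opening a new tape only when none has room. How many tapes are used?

9

Sorted descending: 343, 329, 328, 327, 325, 322, 318, 311, 311, 309, 306, 305, 298, 287, 285, 278, 269.
Put 343 GB in tape 1; 457 GB remain.
Put 329 GB in tape 1; 128 GB remain.
Put 328 GB in tape 2; 472 GB remain.
Put 327 GB in tape 2; 145 GB remain.
Put 325 GB in tape 3; 475 GB remain.
Put 322 GB in tape 3; 153 GB remain.
Put 318 GB in tape 4; 482 GB remain.
Put 311 GB in tape 4; 171 GB remain.
Put 311 GB in tape 5; 489 GB remain.
Put 309 GB in tape 5; 180 GB remain.
Put 306 GB in tape 6; 494 GB remain.
Put 305 GB in tape 6; 189 GB remain.
Put 298 GB in tape 7; 502 GB remain.
Put 287 GB in tape 7; 215 GB remain.
Put 285 GB in tape 8; 515 GB remain.
Put 278 GB in tape 8; 237 GB remain.
Put 269 GB in tape 9; 531 GB remain.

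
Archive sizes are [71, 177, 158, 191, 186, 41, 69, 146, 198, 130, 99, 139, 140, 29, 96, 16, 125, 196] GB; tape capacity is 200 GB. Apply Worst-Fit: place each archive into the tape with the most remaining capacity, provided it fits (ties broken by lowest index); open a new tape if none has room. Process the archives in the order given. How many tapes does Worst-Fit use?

14

tape 1: place 71 GB, 129 GB left
tape 2: place 177 GB, 23 GB left
tape 3: place 158 GB, 42 GB left
tape 4: place 191 GB, 9 GB left
tape 5: place 186 GB, 14 GB left
tape 1: place 41 GB, 88 GB left
tape 1: place 69 GB, 19 GB left
tape 6: place 146 GB, 54 GB left
tape 7: place 198 GB, 2 GB left
tape 8: place 130 GB, 70 GB left
tape 9: place 99 GB, 101 GB left
tape 10: place 139 GB, 61 GB left
tape 11: place 140 GB, 60 GB left
tape 9: place 29 GB, 72 GB left
tape 12: place 96 GB, 104 GB left
tape 12: place 16 GB, 88 GB left
tape 13: place 125 GB, 75 GB left
tape 14: place 196 GB, 4 GB left
Final tapes: [71,41,69] [177] [158] [191] [186] [146] [198] [130] [99,29] [139] [140] [96,16] [125] [196].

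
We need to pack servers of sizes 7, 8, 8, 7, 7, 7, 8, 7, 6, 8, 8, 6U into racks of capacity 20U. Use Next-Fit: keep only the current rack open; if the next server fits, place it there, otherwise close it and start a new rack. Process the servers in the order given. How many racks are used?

Put 7U in rack 1; 13U remain.
Put 8U in rack 1; 5U remain.
Put 8U in rack 2; 12U remain.
Put 7U in rack 2; 5U remain.
Put 7U in rack 3; 13U remain.
Put 7U in rack 3; 6U remain.
Put 8U in rack 4; 12U remain.
Put 7U in rack 4; 5U remain.
Put 6U in rack 5; 14U remain.
Put 8U in rack 5; 6U remain.
Put 8U in rack 6; 12U remain.
Put 6U in rack 6; 6U remain.

6 racks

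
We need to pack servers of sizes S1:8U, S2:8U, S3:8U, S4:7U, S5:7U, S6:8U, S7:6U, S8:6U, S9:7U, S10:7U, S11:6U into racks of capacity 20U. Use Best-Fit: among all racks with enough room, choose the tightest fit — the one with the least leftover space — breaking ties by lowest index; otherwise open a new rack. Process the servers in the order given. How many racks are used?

5

S1 (8U) → rack 1 (remaining 12U)
S2 (8U) → rack 1 (remaining 4U)
S3 (8U) → rack 2 (remaining 12U)
S4 (7U) → rack 2 (remaining 5U)
S5 (7U) → rack 3 (remaining 13U)
S6 (8U) → rack 3 (remaining 5U)
S7 (6U) → rack 4 (remaining 14U)
S8 (6U) → rack 4 (remaining 8U)
S9 (7U) → rack 4 (remaining 1U)
S10 (7U) → rack 5 (remaining 13U)
S11 (6U) → rack 5 (remaining 7U)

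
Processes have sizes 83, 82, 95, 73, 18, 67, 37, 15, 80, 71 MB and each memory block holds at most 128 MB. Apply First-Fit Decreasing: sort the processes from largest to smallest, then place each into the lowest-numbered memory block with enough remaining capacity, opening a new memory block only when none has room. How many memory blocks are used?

7 memory blocks

Sorted descending: 95, 83, 82, 80, 73, 71, 67, 37, 18, 15.
memory block 1: place 95 MB, 33 MB left
memory block 2: place 83 MB, 45 MB left
memory block 3: place 82 MB, 46 MB left
memory block 4: place 80 MB, 48 MB left
memory block 5: place 73 MB, 55 MB left
memory block 6: place 71 MB, 57 MB left
memory block 7: place 67 MB, 61 MB left
memory block 2: place 37 MB, 8 MB left
memory block 1: place 18 MB, 15 MB left
memory block 1: place 15 MB, 0 MB left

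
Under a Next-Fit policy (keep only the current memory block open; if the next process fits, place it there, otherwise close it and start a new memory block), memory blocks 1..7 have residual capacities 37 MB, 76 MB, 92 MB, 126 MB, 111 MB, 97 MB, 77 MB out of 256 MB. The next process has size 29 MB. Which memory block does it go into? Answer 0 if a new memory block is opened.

Next-Fit only looks at memory block 7, which has 77 MB free.
29 MB fits there.

7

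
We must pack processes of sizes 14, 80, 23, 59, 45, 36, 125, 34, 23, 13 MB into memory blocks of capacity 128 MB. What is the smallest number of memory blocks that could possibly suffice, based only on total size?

Total size = 14 + 80 + 23 + 59 + 45 + 36 + 125 + 34 + 23 + 13 = 452 MB.
⌈452 / 128⌉ = 4.

4 memory blocks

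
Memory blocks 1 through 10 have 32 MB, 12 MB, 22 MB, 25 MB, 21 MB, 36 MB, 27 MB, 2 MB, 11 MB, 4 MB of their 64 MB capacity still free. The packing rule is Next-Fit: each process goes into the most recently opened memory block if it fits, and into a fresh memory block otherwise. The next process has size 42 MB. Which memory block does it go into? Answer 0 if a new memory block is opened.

0

Next-Fit only looks at memory block 10, which has 4 MB free.
42 MB does not fit, so a new memory block is opened.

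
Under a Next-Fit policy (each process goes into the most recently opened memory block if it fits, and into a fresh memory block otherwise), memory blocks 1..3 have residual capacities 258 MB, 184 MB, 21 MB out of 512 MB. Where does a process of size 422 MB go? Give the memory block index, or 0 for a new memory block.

0

Next-Fit only looks at memory block 3, which has 21 MB free.
422 MB does not fit, so a new memory block is opened.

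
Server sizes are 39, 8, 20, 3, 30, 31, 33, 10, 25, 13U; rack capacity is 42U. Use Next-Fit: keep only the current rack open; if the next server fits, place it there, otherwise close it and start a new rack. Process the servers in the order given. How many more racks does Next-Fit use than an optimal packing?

Next-Fit: [39] [8,20,3] [30] [31] [33] [10,25] [13] → 7 racks.
Total size 212U; any packing needs at least ⌈212/42⌉ = 6 racks.
An optimal packing achieves that bound: [39,3] [33,8] [31,10] [30] [25,13] [20] → 6 racks.
Excess: 7 − 6 = 1.

1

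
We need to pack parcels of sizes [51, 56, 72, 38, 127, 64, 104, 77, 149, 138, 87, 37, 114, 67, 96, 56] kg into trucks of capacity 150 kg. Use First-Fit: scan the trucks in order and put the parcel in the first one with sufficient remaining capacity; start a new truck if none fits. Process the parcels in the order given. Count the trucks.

10

Put 51 kg in truck 1; 99 kg remain.
Put 56 kg in truck 1; 43 kg remain.
Put 72 kg in truck 2; 78 kg remain.
Put 38 kg in truck 1; 5 kg remain.
Put 127 kg in truck 3; 23 kg remain.
Put 64 kg in truck 2; 14 kg remain.
Put 104 kg in truck 4; 46 kg remain.
Put 77 kg in truck 5; 73 kg remain.
Put 149 kg in truck 6; 1 kg remain.
Put 138 kg in truck 7; 12 kg remain.
Put 87 kg in truck 8; 63 kg remain.
Put 37 kg in truck 4; 9 kg remain.
Put 114 kg in truck 9; 36 kg remain.
Put 67 kg in truck 5; 6 kg remain.
Put 96 kg in truck 10; 54 kg remain.
Put 56 kg in truck 8; 7 kg remain.
Final trucks: [51,56,38] [72,64] [127] [104,37] [77,67] [149] [138] [87,56] [114] [96].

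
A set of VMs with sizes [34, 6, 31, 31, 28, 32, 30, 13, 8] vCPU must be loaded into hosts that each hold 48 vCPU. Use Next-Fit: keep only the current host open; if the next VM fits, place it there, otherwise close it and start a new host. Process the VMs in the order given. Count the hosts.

Put 34 vCPU in host 1; 14 vCPU remain.
Put 6 vCPU in host 1; 8 vCPU remain.
Put 31 vCPU in host 2; 17 vCPU remain.
Put 31 vCPU in host 3; 17 vCPU remain.
Put 28 vCPU in host 4; 20 vCPU remain.
Put 32 vCPU in host 5; 16 vCPU remain.
Put 30 vCPU in host 6; 18 vCPU remain.
Put 13 vCPU in host 6; 5 vCPU remain.
Put 8 vCPU in host 7; 40 vCPU remain.

7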